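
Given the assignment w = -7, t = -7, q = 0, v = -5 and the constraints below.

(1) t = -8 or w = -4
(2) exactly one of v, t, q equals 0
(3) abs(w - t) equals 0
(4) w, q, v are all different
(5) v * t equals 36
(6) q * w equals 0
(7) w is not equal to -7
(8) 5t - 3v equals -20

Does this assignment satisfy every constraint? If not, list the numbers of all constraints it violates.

(1) t = -7 ≠ -8 and w = -7 ≠ -4; both disjuncts false — violated.
(2) v=-5, t=-7, q=0; 1 of them equals 0 — OK.
(3) abs(-7 - (-7)) = 0 — OK.
(4) values -7, 0, -5 are pairwise distinct — OK.
(5) v * t = -5 * (-7) = 35, not 36 — violated.
(6) q * w = 0 * (-7) = 0 — OK.
(7) w = -7, but -7 is required to differ — violated.
(8) 5t - 3v = 5(-7) - 3(-5) = -20 — OK.

Constraints 1, 5, and 7 do not hold.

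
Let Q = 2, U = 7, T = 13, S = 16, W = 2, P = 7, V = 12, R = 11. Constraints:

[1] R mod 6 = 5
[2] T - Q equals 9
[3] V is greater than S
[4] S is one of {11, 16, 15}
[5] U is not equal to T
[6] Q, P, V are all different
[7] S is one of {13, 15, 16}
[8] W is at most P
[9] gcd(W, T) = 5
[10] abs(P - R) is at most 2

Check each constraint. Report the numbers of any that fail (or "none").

Violated: 2, 3, 9, 10.

[1] 11 mod 6 = 5 — holds.
[2] T - Q = 13 - 2 = 11, not 9 — does not hold.
[3] V = 12, S = 16; 12 ≤ 16 (want >) — does not hold.
[4] S = 16 is in {11, 16, 15} — holds.
[5] U = 7, T = 13; distinct — holds.
[6] values 2, 7, 12 are pairwise distinct — holds.
[7] S = 16 is in {13, 15, 16} — holds.
[8] W = 2, P = 7; 2 ≤ 7 — holds.
[9] gcd(2, 13) = 1, not 5 — does not hold.
[10] abs(7 - 11) = 4; 4 > 2, exceeds bound 2 — does not hold.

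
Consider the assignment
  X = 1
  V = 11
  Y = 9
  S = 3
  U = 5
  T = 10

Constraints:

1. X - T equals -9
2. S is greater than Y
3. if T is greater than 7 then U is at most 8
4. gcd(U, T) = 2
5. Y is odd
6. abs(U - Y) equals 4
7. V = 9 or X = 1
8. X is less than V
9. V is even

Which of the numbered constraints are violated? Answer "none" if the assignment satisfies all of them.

1. X - T = 1 - 10 = -9  holds
2. S = 3, Y = 9; 3 ≤ 9 (want >)  fails
3. T = 10 > 7, so we need U ≤ 8; U = 5 ≤ 8  holds
4. gcd(5, 10) = 5, not 2  fails
5. Y = 9 is odd  holds
6. abs(5 - 9) = 4  holds
7. V = 11 ≠ 9, but X = 1 = 1 (second disjunct)  holds
8. X = 1, V = 11; 1 < 11  holds
9. V = 11 is odd  fails

Violated: 2, 4, and 9.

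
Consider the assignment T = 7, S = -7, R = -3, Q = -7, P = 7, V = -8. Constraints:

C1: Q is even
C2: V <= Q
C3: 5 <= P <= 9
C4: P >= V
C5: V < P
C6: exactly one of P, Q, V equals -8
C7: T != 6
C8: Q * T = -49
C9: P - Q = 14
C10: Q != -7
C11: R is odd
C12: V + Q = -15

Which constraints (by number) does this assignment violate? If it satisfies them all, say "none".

C1: Q = -7 is odd  false
C2: V = -8, Q = -7; -8 ≤ -7  true
C3: P = 7 lies in [5, 9]  true
C4: P = 7, V = -8; 7 ≥ -8  true
C5: V = -8, P = 7; -8 < 7  true
C6: P=7, Q=-7, V=-8; 1 of them equals -8  true
C7: T = 7, and 7 ≠ 6  true
C8: Q * T = -7 * 7 = -49  true
C9: P - Q = 7 - (-7) = 14  true
C10: Q = -7, but -7 is required to differ  false
C11: R = -3 is odd  true
C12: V + Q = -8 + (-7) = -15  true

No — constraints 1, 10 are not satisfied.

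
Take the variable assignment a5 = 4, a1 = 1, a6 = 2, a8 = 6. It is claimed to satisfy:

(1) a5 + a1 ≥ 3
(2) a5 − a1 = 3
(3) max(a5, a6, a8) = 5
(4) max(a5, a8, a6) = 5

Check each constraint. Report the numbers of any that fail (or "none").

(1) a5 + a1 = 4 + 1 = 5; 5 ≥ 3 — holds.
(2) a5 − a1 = 4 − 1 = 3 — holds.
(3) max(4, 2, 6) = 6, not 5 — fails.
(4) max(4, 6, 2) = 6, not 5 — fails.

No — constraints 3 and 4 are not satisfied.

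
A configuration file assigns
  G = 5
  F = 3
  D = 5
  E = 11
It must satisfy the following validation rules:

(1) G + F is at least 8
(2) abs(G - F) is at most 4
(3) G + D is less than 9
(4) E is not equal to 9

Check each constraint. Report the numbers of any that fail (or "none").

Constraint 3 is violated.

(1) G + F = 5 + 3 = 8; 8 ≥ 8  yes
(2) abs(5 - 3) = 2; 2 ≤ 4  yes
(3) G + D = 5 + 5 = 10; 10 ≥ 9, bound 9 not met  no
(4) E = 11, and 11 ≠ 9  yes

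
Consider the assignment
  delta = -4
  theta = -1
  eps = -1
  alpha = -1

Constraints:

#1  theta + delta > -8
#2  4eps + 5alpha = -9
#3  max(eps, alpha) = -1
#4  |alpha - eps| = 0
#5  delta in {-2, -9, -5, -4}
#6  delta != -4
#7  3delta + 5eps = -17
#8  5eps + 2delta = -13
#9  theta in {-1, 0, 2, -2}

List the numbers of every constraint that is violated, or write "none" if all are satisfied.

#1 theta + delta = -1 + (-4) = -5; -5 > -8 — holds.
#2 4eps + 5alpha = 4(-1) + 5(-1) = -9 — holds.
#3 max(-1, -1) = -1 — holds.
#4 |-1 - (-1)| = 0 — holds.
#5 delta = -4 is in {-2, -9, -5, -4} — holds.
#6 delta = -4, but -4 is required to differ — does not hold.
#7 3delta + 5eps = 3(-4) + 5(-1) = -17 — holds.
#8 5eps + 2delta = 5(-1) + 2(-4) = -13 — holds.
#9 theta = -1 is in {-1, 0, 2, -2} — holds.

Constraint 6 is violated.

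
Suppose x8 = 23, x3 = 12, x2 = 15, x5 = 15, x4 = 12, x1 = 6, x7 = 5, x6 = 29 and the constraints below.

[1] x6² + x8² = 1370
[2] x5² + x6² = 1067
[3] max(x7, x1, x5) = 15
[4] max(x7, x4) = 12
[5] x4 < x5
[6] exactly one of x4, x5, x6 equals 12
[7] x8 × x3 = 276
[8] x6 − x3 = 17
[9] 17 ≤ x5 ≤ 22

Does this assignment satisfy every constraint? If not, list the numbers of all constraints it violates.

[1] x6² + x8² = 29² + 23² = 841 + 529 = 1370  ✓
[2] x5² + x6² = 15² + 29² = 225 + 841 = 1066, not 1067  ✗
[3] max(5, 6, 15) = 15  ✓
[4] max(5, 12) = 12  ✓
[5] x4 = 12, x5 = 15; 12 < 15  ✓
[6] x4=12, x5=15, x6=29; 1 of them equals 12  ✓
[7] x8 × x3 = 23 × 12 = 276  ✓
[8] x6 − x3 = 29 − 12 = 17  ✓
[9] x5 = 15 is outside [17, 22]  ✗

Constraints 2 and 9 do not hold.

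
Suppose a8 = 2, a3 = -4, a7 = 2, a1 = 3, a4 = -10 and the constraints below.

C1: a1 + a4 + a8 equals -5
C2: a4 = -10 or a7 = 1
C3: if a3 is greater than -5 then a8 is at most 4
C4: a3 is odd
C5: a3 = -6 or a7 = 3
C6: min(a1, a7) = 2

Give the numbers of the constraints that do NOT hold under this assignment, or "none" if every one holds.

Constraints 4, 5 are violated.

C1: a1 + a4 + a8 = 3 + (-10) + 2 = -5 — satisfied.
C2: a4 = -10 = -10 (first disjunct) — satisfied.
C3: a3 = -4 > -5, so we need a8 ≤ 4; a8 = 2 ≤ 4 — satisfied.
C4: a3 = -4 is even — violated.
C5: a3 = -4 ≠ -6 and a7 = 2 ≠ 3; both disjuncts false — violated.
C6: min(3, 2) = 2 — satisfied.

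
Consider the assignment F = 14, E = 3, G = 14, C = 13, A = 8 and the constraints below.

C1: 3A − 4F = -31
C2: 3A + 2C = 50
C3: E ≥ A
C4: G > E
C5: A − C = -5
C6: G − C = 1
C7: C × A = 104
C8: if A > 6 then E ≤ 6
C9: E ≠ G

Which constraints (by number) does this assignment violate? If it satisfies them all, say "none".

Violated: 1 and 3.

C1: 3A − 4F = 3(8) − 4(14) = -32, not -31  false
C2: 3A + 2C = 3(8) + 2(13) = 50  true
C3: E = 3, A = 8; 3 < 8 (want ≥)  false
C4: G = 14, E = 3; 14 > 3  true
C5: A − C = 8 − 13 = -5  true
C6: G − C = 14 − 13 = 1  true
C7: C × A = 13 × 8 = 104  true
C8: A = 8 > 6, so we need E ≤ 6; E = 3 ≤ 6  true
C9: E = 3, G = 14; distinct  true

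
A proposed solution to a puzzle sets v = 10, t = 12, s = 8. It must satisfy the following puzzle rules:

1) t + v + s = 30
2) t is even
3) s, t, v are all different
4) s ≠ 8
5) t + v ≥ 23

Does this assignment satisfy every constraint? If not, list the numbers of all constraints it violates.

Violated: 4, 5.

1) t + v + s = 12 + 10 + 8 = 30 — holds.
2) t = 12 is even — holds.
3) values 8, 12, 10 are pairwise distinct — holds.
4) s = 8, but 8 is required to differ — does not hold.
5) t + v = 12 + 10 = 22; 22 < 23, bound 23 not met — does not hold.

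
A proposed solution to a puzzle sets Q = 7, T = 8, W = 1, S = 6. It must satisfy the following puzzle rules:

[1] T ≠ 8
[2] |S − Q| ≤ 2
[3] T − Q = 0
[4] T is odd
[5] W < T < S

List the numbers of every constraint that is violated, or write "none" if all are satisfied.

No — constraints 1, 3, 4, 5 are not satisfied.

[1] T = 8, but 8 is required to differ — does not hold.
[2] |6 − 7| = 1; 1 ≤ 2 — holds.
[3] T − Q = 8 − 7 = 1, not 0 — does not hold.
[4] T = 8 is even — does not hold.
[5] values 1, 8, 6; T = 8 is not < S = 6 — does not hold.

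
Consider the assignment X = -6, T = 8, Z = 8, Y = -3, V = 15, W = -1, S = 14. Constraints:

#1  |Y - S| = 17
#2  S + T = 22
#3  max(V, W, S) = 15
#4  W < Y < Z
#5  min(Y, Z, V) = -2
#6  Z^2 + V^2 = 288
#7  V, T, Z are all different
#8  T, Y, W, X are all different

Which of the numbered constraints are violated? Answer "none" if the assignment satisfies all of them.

#1 |-3 - 14| = 17 — holds.
#2 S + T = 14 + 8 = 22 — holds.
#3 max(15, -1, 14) = 15 — holds.
#4 values -1, -3, 8; W = -1 is not < Y = -3 — does not hold.
#5 min(-3, 8, 15) = -3, not -2 — does not hold.
#6 Z^2 + V^2 = 8^2 + 15^2 = 64 + 225 = 289, not 288 — does not hold.
#7 T = Z = 8, not all different — does not hold.
#8 values 8, -3, -1, -6 are pairwise distinct — holds.

Violated: 4, 5, 6, and 7.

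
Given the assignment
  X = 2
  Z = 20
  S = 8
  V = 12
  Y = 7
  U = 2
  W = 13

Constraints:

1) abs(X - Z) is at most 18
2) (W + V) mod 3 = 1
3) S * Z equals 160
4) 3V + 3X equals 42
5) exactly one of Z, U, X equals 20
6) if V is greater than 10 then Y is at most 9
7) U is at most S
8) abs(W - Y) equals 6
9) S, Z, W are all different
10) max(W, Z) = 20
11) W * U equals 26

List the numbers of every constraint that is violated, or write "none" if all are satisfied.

1) abs(2 - 20) = 18; 18 ≤ 18 — holds.
2) W + V = 25; 25 mod 3 = 1 — holds.
3) S * Z = 8 * 20 = 160 — holds.
4) 3V + 3X = 3(12) + 3(2) = 42 — holds.
5) Z=20, U=2, X=2; 1 of them equals 20 — holds.
6) V = 12 > 10, so we need Y ≤ 9; Y = 7 ≤ 9 — holds.
7) U = 2, S = 8; 2 ≤ 8 — holds.
8) abs(13 - 7) = 6 — holds.
9) values 8, 20, 13 are pairwise distinct — holds.
10) max(13, 20) = 20 — holds.
11) W * U = 13 * 2 = 26 — holds.

None — every constraint holds.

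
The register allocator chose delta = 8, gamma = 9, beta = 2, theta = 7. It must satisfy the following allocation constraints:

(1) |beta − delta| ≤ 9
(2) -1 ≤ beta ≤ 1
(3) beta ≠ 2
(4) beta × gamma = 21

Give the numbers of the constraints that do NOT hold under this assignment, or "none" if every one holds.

(1) |2 − 8| = 6; 6 ≤ 9 — OK.
(2) beta = 2 is outside [-1, 1] — violated.
(3) beta = 2, but 2 is required to differ — violated.
(4) beta × gamma = 2 × 9 = 18, not 21 — violated.

Violated: 2, 3, and 4.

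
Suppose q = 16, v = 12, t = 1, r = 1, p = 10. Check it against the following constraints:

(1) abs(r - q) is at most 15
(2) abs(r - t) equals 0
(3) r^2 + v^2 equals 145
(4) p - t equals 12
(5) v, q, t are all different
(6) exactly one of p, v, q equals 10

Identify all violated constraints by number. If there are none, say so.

No — constraint 4 is not satisfied.

(1) abs(1 - 16) = 15; 15 ≤ 15 — holds.
(2) abs(1 - 1) = 0 — holds.
(3) r^2 + v^2 = 1^2 + 12^2 = 1 + 144 = 145 — holds.
(4) p - t = 10 - 1 = 9, not 12 — does not hold.
(5) values 12, 16, 1 are pairwise distinct — holds.
(6) p=10, v=12, q=16; 1 of them equals 10 — holds.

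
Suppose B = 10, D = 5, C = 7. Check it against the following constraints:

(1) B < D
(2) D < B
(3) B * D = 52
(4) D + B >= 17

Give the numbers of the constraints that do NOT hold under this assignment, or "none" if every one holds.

(1) B = 10, D = 5; 10 ≥ 5 (want <)  FAIL
(2) D = 5, B = 10; 5 < 10  OK
(3) B * D = 10 * 5 = 50, not 52  FAIL
(4) D + B = 5 + 10 = 15; 15 < 17, bound 17 not met  FAIL

No — constraints 1, 3, and 4 are not satisfied.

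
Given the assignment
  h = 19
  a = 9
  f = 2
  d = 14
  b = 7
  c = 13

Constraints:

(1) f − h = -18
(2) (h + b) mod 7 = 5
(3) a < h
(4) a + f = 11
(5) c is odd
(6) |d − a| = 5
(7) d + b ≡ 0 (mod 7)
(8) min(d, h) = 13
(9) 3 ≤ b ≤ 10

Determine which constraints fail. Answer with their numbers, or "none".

(1) f − h = 2 − 19 = -17, not -18 — fails.
(2) h + b = 26; 26 mod 7 = 5 — holds.
(3) a = 9, h = 19; 9 < 19 — holds.
(4) a + f = 9 + 2 = 11 — holds.
(5) c = 13 is odd — holds.
(6) |14 − 9| = 5 — holds.
(7) d + b = 21; 21 mod 7 = 0 — holds.
(8) min(14, 19) = 14, not 13 — fails.
(9) b = 7 lies in [3, 10] — holds.

The assignment fails constraints 1, 8.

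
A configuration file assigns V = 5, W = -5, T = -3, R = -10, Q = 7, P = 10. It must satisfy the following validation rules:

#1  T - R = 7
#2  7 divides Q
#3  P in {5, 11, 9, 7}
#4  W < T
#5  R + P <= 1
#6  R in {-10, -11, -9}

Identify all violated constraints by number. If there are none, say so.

Violated: 3.

#1 T - R = -3 - (-10) = 7  ✔
#2 7 / 7 = 1, so 7 divides 7  ✔
#3 P = 10 is not in {5, 11, 9, 7}  ✘
#4 W = -5, T = -3; -5 < -3  ✔
#5 R + P = -10 + 10 = 0; 0 ≤ 1  ✔
#6 R = -10 is in {-10, -11, -9}  ✔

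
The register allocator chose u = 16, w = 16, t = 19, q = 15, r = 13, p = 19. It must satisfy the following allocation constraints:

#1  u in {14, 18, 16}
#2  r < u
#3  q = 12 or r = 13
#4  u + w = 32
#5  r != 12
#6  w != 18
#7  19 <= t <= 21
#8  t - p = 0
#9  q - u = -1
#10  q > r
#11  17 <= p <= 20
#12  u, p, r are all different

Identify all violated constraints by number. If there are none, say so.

Yes — all constraints hold.

#1 u = 16 is in {14, 18, 16} — satisfied.
#2 r = 13, u = 16; 13 < 16 — satisfied.
#3 q = 15 ≠ 12, but r = 13 = 13 (second disjunct) — satisfied.
#4 u + w = 16 + 16 = 32 — satisfied.
#5 r = 13, and 13 ≠ 12 — satisfied.
#6 w = 16, and 16 ≠ 18 — satisfied.
#7 t = 19 lies in [19, 21] — satisfied.
#8 t - p = 19 - 19 = 0 — satisfied.
#9 q - u = 15 - 16 = -1 — satisfied.
#10 q = 15, r = 13; 15 > 13 — satisfied.
#11 p = 19 lies in [17, 20] — satisfied.
#12 values 16, 19, 13 are pairwise distinct — satisfied.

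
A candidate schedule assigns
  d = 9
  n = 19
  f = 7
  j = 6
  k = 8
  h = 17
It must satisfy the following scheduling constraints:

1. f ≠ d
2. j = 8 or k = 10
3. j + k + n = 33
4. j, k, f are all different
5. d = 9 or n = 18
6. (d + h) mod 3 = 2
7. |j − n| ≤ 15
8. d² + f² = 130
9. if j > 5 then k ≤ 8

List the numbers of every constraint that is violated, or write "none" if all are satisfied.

Violated: 2.

1. f = 7, d = 9; distinct  ✔
2. j = 6 ≠ 8 and k = 8 ≠ 10; both disjuncts false  ✘
3. j + k + n = 6 + 8 + 19 = 33  ✔
4. values 6, 8, 7 are pairwise distinct  ✔
5. d = 9 = 9 (first disjunct)  ✔
6. d + h = 26; 26 mod 3 = 2  ✔
7. |6 − 19| = 13; 13 ≤ 15  ✔
8. d² + f² = 9² + 7² = 81 + 49 = 130  ✔
9. j = 6 > 5, so we need k ≤ 8; k = 8 ≤ 8  ✔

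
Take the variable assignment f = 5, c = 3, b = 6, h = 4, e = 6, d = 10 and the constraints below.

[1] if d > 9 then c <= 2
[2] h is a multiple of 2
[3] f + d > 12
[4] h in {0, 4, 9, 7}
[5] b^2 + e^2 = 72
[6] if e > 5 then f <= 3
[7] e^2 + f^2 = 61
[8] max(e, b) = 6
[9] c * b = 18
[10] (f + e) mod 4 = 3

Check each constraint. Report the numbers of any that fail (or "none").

Constraints 1 and 6 are violated.

[1] d = 10 > 9, so we need c ≤ 2; but c = 3 > 2  false
[2] 4 / 2 = 2, so 2 divides 4  true
[3] f + d = 5 + 10 = 15; 15 > 12  true
[4] h = 4 is in {0, 4, 9, 7}  true
[5] b^2 + e^2 = 6^2 + 6^2 = 36 + 36 = 72  true
[6] e = 6 > 5, so we need f ≤ 3; but f = 5 > 3  false
[7] e^2 + f^2 = 6^2 + 5^2 = 36 + 25 = 61  true
[8] max(6, 6) = 6  true
[9] c * b = 3 * 6 = 18  true
[10] f + e = 11; 11 mod 4 = 3  true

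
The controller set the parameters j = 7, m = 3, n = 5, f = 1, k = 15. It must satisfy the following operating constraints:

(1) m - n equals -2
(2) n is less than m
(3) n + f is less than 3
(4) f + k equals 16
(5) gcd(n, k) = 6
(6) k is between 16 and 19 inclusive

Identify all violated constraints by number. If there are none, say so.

(1) m - n = 3 - 5 = -2  ✓
(2) n = 5, m = 3; 5 ≥ 3 (want <)  ✗
(3) n + f = 5 + 1 = 6; 6 ≥ 3, bound 3 not met  ✗
(4) f + k = 1 + 15 = 16  ✓
(5) gcd(5, 15) = 5, not 6  ✗
(6) k = 15 is outside [16, 19]  ✗

No — constraints 2, 3, 5, 6 are not satisfied.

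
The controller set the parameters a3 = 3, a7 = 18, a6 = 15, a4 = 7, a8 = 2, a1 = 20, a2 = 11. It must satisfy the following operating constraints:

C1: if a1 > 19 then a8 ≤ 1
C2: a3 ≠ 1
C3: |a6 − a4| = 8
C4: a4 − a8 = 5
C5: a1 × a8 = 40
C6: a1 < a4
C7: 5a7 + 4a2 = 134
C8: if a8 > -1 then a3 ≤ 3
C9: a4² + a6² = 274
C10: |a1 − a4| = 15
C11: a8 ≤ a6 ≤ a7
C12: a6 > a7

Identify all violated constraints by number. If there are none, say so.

No — constraints 1, 6, 10, and 12 are not satisfied.

C1: a1 = 20 > 19, so we need a8 ≤ 1; but a8 = 2 > 1  no
C2: a3 = 3, and 3 ≠ 1  yes
C3: |15 − 7| = 8  yes
C4: a4 − a8 = 7 − 2 = 5  yes
C5: a1 × a8 = 20 × 2 = 40  yes
C6: a1 = 20, a4 = 7; 20 ≥ 7 (want <)  no
C7: 5a7 + 4a2 = 5(18) + 4(11) = 134  yes
C8: a8 = 2 > -1, so we need a3 ≤ 3; a3 = 3 ≤ 3  yes
C9: a4² + a6² = 7² + 15² = 49 + 225 = 274  yes
C10: |20 − 7| = 13, not 15  no
C11: values 2 ≤ 15 ≤ 18  yes
C12: a6 = 15, a7 = 18; 15 ≤ 18 (want >)  no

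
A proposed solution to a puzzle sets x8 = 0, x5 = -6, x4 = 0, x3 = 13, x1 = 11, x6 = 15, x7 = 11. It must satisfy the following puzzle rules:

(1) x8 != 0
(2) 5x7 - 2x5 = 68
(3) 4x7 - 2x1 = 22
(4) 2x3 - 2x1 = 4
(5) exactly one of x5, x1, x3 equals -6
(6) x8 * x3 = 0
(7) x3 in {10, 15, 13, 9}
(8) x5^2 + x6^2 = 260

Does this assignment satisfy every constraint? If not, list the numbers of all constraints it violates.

The assignment fails constraints 1, 2, and 8.

(1) x8 = 0, but 0 is required to differ  fails
(2) 5x7 - 2x5 = 5(11) - 2(-6) = 67, not 68  fails
(3) 4x7 - 2x1 = 4(11) - 2(11) = 22  holds
(4) 2x3 - 2x1 = 2(13) - 2(11) = 4  holds
(5) x5=-6, x1=11, x3=13; 1 of them equals -6  holds
(6) x8 * x3 = 0 * 13 = 0  holds
(7) x3 = 13 is in {10, 15, 13, 9}  holds
(8) x5^2 + x6^2 = (-6)^2 + 15^2 = 36 + 225 = 261, not 260  fails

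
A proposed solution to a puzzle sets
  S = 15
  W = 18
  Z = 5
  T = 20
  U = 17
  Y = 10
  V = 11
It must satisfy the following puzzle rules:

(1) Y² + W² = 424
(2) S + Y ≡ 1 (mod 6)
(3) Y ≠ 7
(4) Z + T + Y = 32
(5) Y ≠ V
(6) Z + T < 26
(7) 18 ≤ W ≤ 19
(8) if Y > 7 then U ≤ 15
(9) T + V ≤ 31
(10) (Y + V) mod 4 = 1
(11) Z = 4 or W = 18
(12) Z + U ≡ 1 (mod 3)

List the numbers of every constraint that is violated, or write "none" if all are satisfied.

(1) Y² + W² = 10² + 18² = 100 + 324 = 424  true
(2) S + Y = 25; 25 mod 6 = 1  true
(3) Y = 10, and 10 ≠ 7  true
(4) Z + T + Y = 5 + 20 + 10 = 35, not 32  false
(5) Y = 10, V = 11; distinct  true
(6) Z + T = 5 + 20 = 25; 25 < 26  true
(7) W = 18 lies in [18, 19]  true
(8) Y = 10 > 7, so we need U ≤ 15; but U = 17 > 15  false
(9) T + V = 20 + 11 = 31; 31 ≤ 31  true
(10) Y + V = 21; 21 mod 4 = 1  true
(11) Z = 5 ≠ 4, but W = 18 = 18 (second disjunct)  true
(12) Z + U = 22; 22 mod 3 = 1  true

No — constraints 4 and 8 are not satisfied.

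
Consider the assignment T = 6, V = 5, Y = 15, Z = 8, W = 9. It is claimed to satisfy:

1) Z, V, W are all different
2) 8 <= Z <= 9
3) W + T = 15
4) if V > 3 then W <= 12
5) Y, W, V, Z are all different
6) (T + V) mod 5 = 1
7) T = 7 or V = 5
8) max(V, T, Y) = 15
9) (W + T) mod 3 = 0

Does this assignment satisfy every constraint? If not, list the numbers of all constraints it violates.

None — every constraint holds.

1) values 8, 5, 9 are pairwise distinct  ✔
2) Z = 8 lies in [8, 9]  ✔
3) W + T = 9 + 6 = 15  ✔
4) V = 5 > 3, so we need W ≤ 12; W = 9 ≤ 12  ✔
5) values 15, 9, 5, 8 are pairwise distinct  ✔
6) T + V = 11; 11 mod 5 = 1  ✔
7) T = 6 ≠ 7, but V = 5 = 5 (second disjunct)  ✔
8) max(5, 6, 15) = 15  ✔
9) W + T = 15; 15 mod 3 = 0  ✔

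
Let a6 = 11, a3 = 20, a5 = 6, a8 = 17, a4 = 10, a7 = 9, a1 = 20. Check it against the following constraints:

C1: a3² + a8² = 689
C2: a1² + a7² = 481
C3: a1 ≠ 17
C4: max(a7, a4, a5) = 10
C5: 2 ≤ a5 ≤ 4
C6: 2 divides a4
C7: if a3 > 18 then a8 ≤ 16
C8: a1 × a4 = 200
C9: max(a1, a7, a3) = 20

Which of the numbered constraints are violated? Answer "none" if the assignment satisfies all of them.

C1: a3² + a8² = 20² + 17² = 400 + 289 = 689 — OK.
C2: a1² + a7² = 20² + 9² = 400 + 81 = 481 — OK.
C3: a1 = 20, and 20 ≠ 17 — OK.
C4: max(9, 10, 6) = 10 — OK.
C5: a5 = 6 is outside [2, 4] — violated.
C6: 10 / 2 = 5, so 2 divides 10 — OK.
C7: a3 = 20 > 18, so we need a8 ≤ 16; but a8 = 17 > 16 — violated.
C8: a1 × a4 = 20 × 10 = 200 — OK.
C9: max(20, 9, 20) = 20 — OK.

Constraints 5, 7 are violated.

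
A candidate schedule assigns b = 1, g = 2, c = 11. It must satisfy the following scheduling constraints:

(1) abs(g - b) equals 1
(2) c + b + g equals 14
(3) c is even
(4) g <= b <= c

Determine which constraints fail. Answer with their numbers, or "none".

No — constraints 3, 4 are not satisfied.

(1) abs(2 - 1) = 1  ✔
(2) c + b + g = 11 + 1 + 2 = 14  ✔
(3) c = 11 is odd  ✘
(4) values 2, 1, 11; g = 2 is not <= b = 1  ✘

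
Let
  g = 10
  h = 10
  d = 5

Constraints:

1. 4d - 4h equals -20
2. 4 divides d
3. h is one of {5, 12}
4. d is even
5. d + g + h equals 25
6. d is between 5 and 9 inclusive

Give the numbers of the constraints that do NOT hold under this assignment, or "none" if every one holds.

Constraints 2, 3, and 4 are violated.

1. 4d - 4h = 4(5) - 4(10) = -20 — OK.
2. 5 = 4*1 + 1, so 4 does not divide 5 — violated.
3. h = 10 is not in {5, 12} — violated.
4. d = 5 is odd — violated.
5. d + g + h = 5 + 10 + 10 = 25 — OK.
6. d = 5 lies in [5, 9] — OK.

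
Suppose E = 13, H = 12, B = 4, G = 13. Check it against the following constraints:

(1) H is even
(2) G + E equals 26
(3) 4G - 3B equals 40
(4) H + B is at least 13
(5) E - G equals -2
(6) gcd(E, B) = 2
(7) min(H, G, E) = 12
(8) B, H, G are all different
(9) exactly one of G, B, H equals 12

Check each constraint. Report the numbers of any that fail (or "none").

(1) H = 12 is even — satisfied.
(2) G + E = 13 + 13 = 26 — satisfied.
(3) 4G - 3B = 4(13) - 3(4) = 40 — satisfied.
(4) H + B = 12 + 4 = 16; 16 ≥ 13 — satisfied.
(5) E - G = 13 - 13 = 0, not -2 — violated.
(6) gcd(13, 4) = 1, not 2 — violated.
(7) min(12, 13, 13) = 12 — satisfied.
(8) values 4, 12, 13 are pairwise distinct — satisfied.
(9) G=13, B=4, H=12; 1 of them equals 12 — satisfied.

Constraints 5 and 6 are violated.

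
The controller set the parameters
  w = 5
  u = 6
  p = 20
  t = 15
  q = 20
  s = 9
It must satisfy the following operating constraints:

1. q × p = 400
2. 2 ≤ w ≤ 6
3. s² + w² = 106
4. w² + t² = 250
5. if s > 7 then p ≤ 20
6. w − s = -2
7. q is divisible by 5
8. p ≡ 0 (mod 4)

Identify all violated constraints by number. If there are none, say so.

1. q × p = 20 × 20 = 400 — satisfied.
2. w = 5 lies in [2, 6] — satisfied.
3. s² + w² = 9² + 5² = 81 + 25 = 106 — satisfied.
4. w² + t² = 5² + 15² = 25 + 225 = 250 — satisfied.
5. s = 9 > 7, so we need p ≤ 20; p = 20 ≤ 20 — satisfied.
6. w − s = 5 − 9 = -4, not -2 — violated.
7. 20 / 5 = 4, so 5 divides 20 — satisfied.
8. 20 mod 4 = 0 — satisfied.

Constraint 6 is violated.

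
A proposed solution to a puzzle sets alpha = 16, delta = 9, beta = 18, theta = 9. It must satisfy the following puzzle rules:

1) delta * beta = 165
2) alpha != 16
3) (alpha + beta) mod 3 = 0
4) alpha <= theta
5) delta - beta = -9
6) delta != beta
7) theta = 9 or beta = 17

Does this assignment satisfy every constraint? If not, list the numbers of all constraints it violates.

No — constraints 1, 2, 3, and 4 are not satisfied.

1) delta * beta = 9 * 18 = 162, not 165  ✘
2) alpha = 16, but 16 is required to differ  ✘
3) alpha + beta = 34; 34 mod 3 = 1, not 0  ✘
4) alpha = 16, theta = 9; 16 > 9 (want ≤)  ✘
5) delta - beta = 9 - 18 = -9  ✔
6) delta = 9, beta = 18; distinct  ✔
7) theta = 9 = 9 (first disjunct)  ✔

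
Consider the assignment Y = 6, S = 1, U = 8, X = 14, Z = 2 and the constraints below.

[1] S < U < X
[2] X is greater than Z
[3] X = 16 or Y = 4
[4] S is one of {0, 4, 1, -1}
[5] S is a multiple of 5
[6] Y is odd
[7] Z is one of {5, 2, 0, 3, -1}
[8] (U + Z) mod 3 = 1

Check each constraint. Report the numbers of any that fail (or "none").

The assignment fails constraints 3, 5, and 6.

[1] values 1 < 8 < 14 — OK.
[2] X = 14, Z = 2; 14 > 2 — OK.
[3] X = 14 ≠ 16 and Y = 6 ≠ 4; both disjuncts false — violated.
[4] S = 1 is in {0, 4, 1, -1} — OK.
[5] 1 = 5*0 + 1, so 5 does not divide 1 — violated.
[6] Y = 6 is even — violated.
[7] Z = 2 is in {5, 2, 0, 3, -1} — OK.
[8] U + Z = 10; 10 mod 3 = 1 — OK.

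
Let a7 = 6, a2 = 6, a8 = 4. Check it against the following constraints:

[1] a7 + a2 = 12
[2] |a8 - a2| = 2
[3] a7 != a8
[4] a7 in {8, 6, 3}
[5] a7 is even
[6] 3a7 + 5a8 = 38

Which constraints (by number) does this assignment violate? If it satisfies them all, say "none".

The assignment satisfies every constraint.

[1] a7 + a2 = 6 + 6 = 12  true
[2] |4 - 6| = 2  true
[3] a7 = 6, a8 = 4; distinct  true
[4] a7 = 6 is in {8, 6, 3}  true
[5] a7 = 6 is even  true
[6] 3a7 + 5a8 = 3(6) + 5(4) = 38  true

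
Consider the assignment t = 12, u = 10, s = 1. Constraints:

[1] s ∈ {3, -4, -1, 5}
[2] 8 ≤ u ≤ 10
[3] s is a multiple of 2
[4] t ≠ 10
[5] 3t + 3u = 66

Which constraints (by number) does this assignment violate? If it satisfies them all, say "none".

[1] s = 1 is not in {3, -4, -1, 5} — violated.
[2] u = 10 lies in [8, 10] — satisfied.
[3] 1 = 2×0 + 1, so 2 does not divide 1 — violated.
[4] t = 12, and 12 ≠ 10 — satisfied.
[5] 3t + 3u = 3(12) + 3(10) = 66 — satisfied.

No — constraints 1 and 3 are not satisfied.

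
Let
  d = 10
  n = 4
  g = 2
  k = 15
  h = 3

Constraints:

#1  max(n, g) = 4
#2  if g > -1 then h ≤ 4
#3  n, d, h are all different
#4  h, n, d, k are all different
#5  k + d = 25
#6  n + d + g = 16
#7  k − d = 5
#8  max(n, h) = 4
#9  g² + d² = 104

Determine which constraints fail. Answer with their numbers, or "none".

Yes — all constraints hold.

#1 max(4, 2) = 4 — holds.
#2 g = 2 > -1, so we need h ≤ 4; h = 3 ≤ 4 — holds.
#3 values 4, 10, 3 are pairwise distinct — holds.
#4 values 3, 4, 10, 15 are pairwise distinct — holds.
#5 k + d = 15 + 10 = 25 — holds.
#6 n + d + g = 4 + 10 + 2 = 16 — holds.
#7 k − d = 15 − 10 = 5 — holds.
#8 max(4, 3) = 4 — holds.
#9 g² + d² = 2² + 10² = 4 + 100 = 104 — holds.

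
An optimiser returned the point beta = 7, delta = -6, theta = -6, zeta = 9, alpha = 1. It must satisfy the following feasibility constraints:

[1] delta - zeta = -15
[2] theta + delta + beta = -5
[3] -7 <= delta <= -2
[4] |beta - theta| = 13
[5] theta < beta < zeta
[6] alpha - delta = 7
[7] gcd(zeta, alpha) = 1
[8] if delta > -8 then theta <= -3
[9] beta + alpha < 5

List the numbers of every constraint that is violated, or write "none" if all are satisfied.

[1] delta - zeta = -6 - 9 = -15 — OK.
[2] theta + delta + beta = -6 + (-6) + 7 = -5 — OK.
[3] delta = -6 lies in [-7, -2] — OK.
[4] |7 - (-6)| = 13 — OK.
[5] values -6 < 7 < 9 — OK.
[6] alpha - delta = 1 - (-6) = 7 — OK.
[7] gcd(9, 1) = 1 — OK.
[8] delta = -6 > -8, so we need theta ≤ -3; theta = -6 ≤ -3 — OK.
[9] beta + alpha = 7 + 1 = 8; 8 ≥ 5, bound 5 not met — violated.

The assignment fails constraint 9.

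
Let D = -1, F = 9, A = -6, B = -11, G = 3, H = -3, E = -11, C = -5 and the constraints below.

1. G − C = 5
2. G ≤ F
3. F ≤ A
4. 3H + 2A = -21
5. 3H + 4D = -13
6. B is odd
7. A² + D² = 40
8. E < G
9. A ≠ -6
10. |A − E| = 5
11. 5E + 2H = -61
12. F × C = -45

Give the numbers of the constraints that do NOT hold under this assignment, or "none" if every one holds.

1. G − C = 3 − (-5) = 8, not 5  ✗
2. G = 3, F = 9; 3 ≤ 9  ✓
3. F = 9, A = -6; 9 > -6 (want ≤)  ✗
4. 3H + 2A = 3(-3) + 2(-6) = -21  ✓
5. 3H + 4D = 3(-3) + 4(-1) = -13  ✓
6. B = -11 is odd  ✓
7. A² + D² = (-6)² + (-1)² = 36 + 1 = 37, not 40  ✗
8. E = -11, G = 3; -11 < 3  ✓
9. A = -6, but -6 is required to differ  ✗
10. |-6 − (-11)| = 5  ✓
11. 5E + 2H = 5(-11) + 2(-3) = -61  ✓
12. F × C = 9 × (-5) = -45  ✓

Constraints 1, 3, 7, and 9 are violated.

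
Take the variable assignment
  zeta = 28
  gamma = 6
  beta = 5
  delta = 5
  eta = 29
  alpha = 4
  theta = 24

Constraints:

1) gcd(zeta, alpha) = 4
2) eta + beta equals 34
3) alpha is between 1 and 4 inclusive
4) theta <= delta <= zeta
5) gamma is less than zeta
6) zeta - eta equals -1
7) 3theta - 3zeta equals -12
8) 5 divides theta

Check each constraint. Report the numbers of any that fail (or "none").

Constraints 4, 8 are violated.

1) gcd(28, 4) = 4  ✔
2) eta + beta = 29 + 5 = 34  ✔
3) alpha = 4 lies in [1, 4]  ✔
4) values 24, 5, 28; theta = 24 is not <= delta = 5  ✘
5) gamma = 6, zeta = 28; 6 < 28  ✔
6) zeta - eta = 28 - 29 = -1  ✔
7) 3theta - 3zeta = 3(24) - 3(28) = -12  ✔
8) 24 = 5*4 + 4, so 5 does not divide 24  ✘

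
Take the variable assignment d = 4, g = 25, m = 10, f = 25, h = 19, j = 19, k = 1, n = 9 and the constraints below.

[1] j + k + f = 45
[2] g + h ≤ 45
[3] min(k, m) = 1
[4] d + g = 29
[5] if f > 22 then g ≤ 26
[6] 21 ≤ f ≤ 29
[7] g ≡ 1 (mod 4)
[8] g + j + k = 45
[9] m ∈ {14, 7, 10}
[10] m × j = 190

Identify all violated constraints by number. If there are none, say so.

[1] j + k + f = 19 + 1 + 25 = 45 — OK.
[2] g + h = 25 + 19 = 44; 44 ≤ 45 — OK.
[3] min(1, 10) = 1 — OK.
[4] d + g = 4 + 25 = 29 — OK.
[5] f = 25 > 22, so we need g ≤ 26; g = 25 ≤ 26 — OK.
[6] f = 25 lies in [21, 29] — OK.
[7] 25 mod 4 = 1 — OK.
[8] g + j + k = 25 + 19 + 1 = 45 — OK.
[9] m = 10 is in {14, 7, 10} — OK.
[10] m × j = 10 × 19 = 190 — OK.

All constraints are satisfied.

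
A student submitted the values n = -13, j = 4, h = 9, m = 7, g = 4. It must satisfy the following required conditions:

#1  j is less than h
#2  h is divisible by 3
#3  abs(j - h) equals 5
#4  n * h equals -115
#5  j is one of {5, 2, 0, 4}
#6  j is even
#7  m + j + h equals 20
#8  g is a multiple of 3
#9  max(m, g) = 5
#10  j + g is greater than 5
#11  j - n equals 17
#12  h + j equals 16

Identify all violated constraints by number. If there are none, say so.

The assignment fails constraints 4, 8, 9, 12.

#1 j = 4, h = 9; 4 < 9  ✔
#2 9 / 3 = 3, so 3 divides 9  ✔
#3 abs(4 - 9) = 5  ✔
#4 n * h = -13 * 9 = -117, not -115  ✘
#5 j = 4 is in {5, 2, 0, 4}  ✔
#6 j = 4 is even  ✔
#7 m + j + h = 7 + 4 + 9 = 20  ✔
#8 4 = 3*1 + 1, so 3 does not divide 4  ✘
#9 max(7, 4) = 7, not 5  ✘
#10 j + g = 4 + 4 = 8; 8 > 5  ✔
#11 j - n = 4 - (-13) = 17  ✔
#12 h + j = 9 + 4 = 13, not 16  ✘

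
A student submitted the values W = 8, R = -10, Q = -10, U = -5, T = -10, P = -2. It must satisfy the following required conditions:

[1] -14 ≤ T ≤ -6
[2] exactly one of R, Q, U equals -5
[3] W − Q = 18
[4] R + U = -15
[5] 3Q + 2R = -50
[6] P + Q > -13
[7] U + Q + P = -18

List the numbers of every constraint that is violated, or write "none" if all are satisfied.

Constraint 7 does not hold.

[1] T = -10 lies in [-14, -6]  true
[2] R=-10, Q=-10, U=-5; 1 of them equals -5  true
[3] W − Q = 8 − (-10) = 18  true
[4] R + U = -10 + (-5) = -15  true
[5] 3Q + 2R = 3(-10) + 2(-10) = -50  true
[6] P + Q = -2 + (-10) = -12; -12 > -13  true
[7] U + Q + P = -5 + (-10) + (-2) = -17, not -18  false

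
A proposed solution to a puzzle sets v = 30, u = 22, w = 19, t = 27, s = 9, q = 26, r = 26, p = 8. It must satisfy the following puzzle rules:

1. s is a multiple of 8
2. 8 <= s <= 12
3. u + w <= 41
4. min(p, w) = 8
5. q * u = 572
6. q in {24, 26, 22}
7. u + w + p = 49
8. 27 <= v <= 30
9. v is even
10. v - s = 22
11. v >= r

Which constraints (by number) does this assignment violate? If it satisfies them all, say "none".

Constraints 1, 10 are violated.

1. 9 = 8*1 + 1, so 8 does not divide 9  ✘
2. s = 9 lies in [8, 12]  ✔
3. u + w = 22 + 19 = 41; 41 ≤ 41  ✔
4. min(8, 19) = 8  ✔
5. q * u = 26 * 22 = 572  ✔
6. q = 26 is in {24, 26, 22}  ✔
7. u + w + p = 22 + 19 + 8 = 49  ✔
8. v = 30 lies in [27, 30]  ✔
9. v = 30 is even  ✔
10. v - s = 30 - 9 = 21, not 22  ✘
11. v = 30, r = 26; 30 ≥ 26  ✔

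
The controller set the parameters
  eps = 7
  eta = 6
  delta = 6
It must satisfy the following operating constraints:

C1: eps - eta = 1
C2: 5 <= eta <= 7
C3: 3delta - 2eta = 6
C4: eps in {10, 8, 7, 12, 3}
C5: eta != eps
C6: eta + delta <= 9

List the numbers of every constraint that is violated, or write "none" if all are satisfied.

No — constraint 6 is not satisfied.

C1: eps - eta = 7 - 6 = 1 — satisfied.
C2: eta = 6 lies in [5, 7] — satisfied.
C3: 3delta - 2eta = 3(6) - 2(6) = 6 — satisfied.
C4: eps = 7 is in {10, 8, 7, 12, 3} — satisfied.
C5: eta = 6, eps = 7; distinct — satisfied.
C6: eta + delta = 6 + 6 = 12; 12 > 9, bound 9 not met — violated.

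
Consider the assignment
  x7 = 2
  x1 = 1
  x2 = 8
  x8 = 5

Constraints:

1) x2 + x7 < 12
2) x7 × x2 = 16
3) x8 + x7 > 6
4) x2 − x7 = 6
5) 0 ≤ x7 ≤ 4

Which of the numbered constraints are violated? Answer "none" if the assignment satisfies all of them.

Yes — all constraints hold.

1) x2 + x7 = 8 + 2 = 10; 10 < 12  true
2) x7 × x2 = 2 × 8 = 16  true
3) x8 + x7 = 5 + 2 = 7; 7 > 6  true
4) x2 − x7 = 8 − 2 = 6  true
5) x7 = 2 lies in [0, 4]  true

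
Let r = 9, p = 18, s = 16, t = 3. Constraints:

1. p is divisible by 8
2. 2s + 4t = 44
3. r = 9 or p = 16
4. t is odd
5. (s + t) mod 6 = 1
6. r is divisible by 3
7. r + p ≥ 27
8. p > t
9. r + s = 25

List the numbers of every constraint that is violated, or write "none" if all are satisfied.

1. 18 = 8×2 + 2, so 8 does not divide 18  fails
2. 2s + 4t = 2(16) + 4(3) = 44  holds
3. r = 9 = 9 (first disjunct)  holds
4. t = 3 is odd  holds
5. s + t = 19; 19 mod 6 = 1  holds
6. 9 / 3 = 3, so 3 divides 9  holds
7. r + p = 9 + 18 = 27; 27 ≥ 27  holds
8. p = 18, t = 3; 18 > 3  holds
9. r + s = 9 + 16 = 25  holds

No — constraint 1 is not satisfied.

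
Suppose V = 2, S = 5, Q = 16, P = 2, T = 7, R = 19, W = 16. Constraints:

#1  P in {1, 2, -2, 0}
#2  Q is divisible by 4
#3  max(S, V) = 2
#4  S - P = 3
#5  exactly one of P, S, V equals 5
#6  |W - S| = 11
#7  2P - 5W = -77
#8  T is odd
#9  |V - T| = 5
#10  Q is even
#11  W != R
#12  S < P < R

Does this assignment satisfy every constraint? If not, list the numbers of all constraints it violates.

#1 P = 2 is in {1, 2, -2, 0}  OK
#2 16 / 4 = 4, so 4 divides 16  OK
#3 max(5, 2) = 5, not 2  FAIL
#4 S - P = 5 - 2 = 3  OK
#5 P=2, S=5, V=2; 1 of them equals 5  OK
#6 |16 - 5| = 11  OK
#7 2P - 5W = 2(2) - 5(16) = -76, not -77  FAIL
#8 T = 7 is odd  OK
#9 |2 - 7| = 5  OK
#10 Q = 16 is even  OK
#11 W = 16, R = 19; distinct  OK
#12 values 5, 2, 19; S = 5 is not < P = 2  FAIL

Constraints 3, 7, and 12 are violated.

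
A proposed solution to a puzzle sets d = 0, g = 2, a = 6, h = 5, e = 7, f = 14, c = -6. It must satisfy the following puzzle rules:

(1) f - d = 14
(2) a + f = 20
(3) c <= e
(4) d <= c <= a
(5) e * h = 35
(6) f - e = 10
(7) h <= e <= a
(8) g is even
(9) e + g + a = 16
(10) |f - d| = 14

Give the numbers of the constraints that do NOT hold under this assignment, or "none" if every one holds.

No — constraints 4, 6, 7, 9 are not satisfied.

(1) f - d = 14 - 0 = 14 — satisfied.
(2) a + f = 6 + 14 = 20 — satisfied.
(3) c = -6, e = 7; -6 ≤ 7 — satisfied.
(4) values 0, -6, 6; d = 0 is not <= c = -6 — violated.
(5) e * h = 7 * 5 = 35 — satisfied.
(6) f - e = 14 - 7 = 7, not 10 — violated.
(7) values 5, 7, 6; e = 7 is not <= a = 6 — violated.
(8) g = 2 is even — satisfied.
(9) e + g + a = 7 + 2 + 6 = 15, not 16 — violated.
(10) |14 - 0| = 14 — satisfied.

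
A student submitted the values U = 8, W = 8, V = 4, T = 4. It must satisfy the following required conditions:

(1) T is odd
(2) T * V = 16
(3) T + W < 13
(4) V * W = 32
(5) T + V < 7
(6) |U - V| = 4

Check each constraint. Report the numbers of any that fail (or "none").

Violated: 1 and 5.

(1) T = 4 is even — violated.
(2) T * V = 4 * 4 = 16 — OK.
(3) T + W = 4 + 8 = 12; 12 < 13 — OK.
(4) V * W = 4 * 8 = 32 — OK.
(5) T + V = 4 + 4 = 8; 8 ≥ 7, bound 7 not met — violated.
(6) |8 - 4| = 4 — OK.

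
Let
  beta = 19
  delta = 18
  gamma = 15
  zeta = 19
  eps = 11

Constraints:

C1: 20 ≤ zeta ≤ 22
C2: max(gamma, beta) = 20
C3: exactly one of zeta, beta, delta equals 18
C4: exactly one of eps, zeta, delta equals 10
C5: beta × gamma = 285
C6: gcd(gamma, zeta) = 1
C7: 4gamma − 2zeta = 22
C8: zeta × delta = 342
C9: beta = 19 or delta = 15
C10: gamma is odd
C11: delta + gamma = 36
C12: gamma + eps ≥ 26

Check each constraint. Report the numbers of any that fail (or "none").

Constraints 1, 2, 4, and 11 do not hold.

C1: zeta = 19 is outside [20, 22]  FAIL
C2: max(15, 19) = 19, not 20  FAIL
C3: zeta=19, beta=19, delta=18; 1 of them equals 18  OK
C4: eps=11, zeta=19, delta=18; 0 of them equal 10, not exactly one  FAIL
C5: beta × gamma = 19 × 15 = 285  OK
C6: gcd(15, 19) = 1  OK
C7: 4gamma − 2zeta = 4(15) − 2(19) = 22  OK
C8: zeta × delta = 19 × 18 = 342  OK
C9: beta = 19 = 19 (first disjunct)  OK
C10: gamma = 15 is odd  OK
C11: delta + gamma = 18 + 15 = 33, not 36  FAIL
C12: gamma + eps = 15 + 11 = 26; 26 ≥ 26  OK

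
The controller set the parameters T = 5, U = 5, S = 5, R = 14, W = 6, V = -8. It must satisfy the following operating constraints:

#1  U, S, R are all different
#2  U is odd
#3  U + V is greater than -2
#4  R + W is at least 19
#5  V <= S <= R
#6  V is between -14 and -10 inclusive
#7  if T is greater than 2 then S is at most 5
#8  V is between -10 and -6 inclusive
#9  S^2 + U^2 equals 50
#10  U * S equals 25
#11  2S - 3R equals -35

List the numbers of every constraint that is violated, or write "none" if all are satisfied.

#1 U = S = 5, not all different  no
#2 U = 5 is odd  yes
#3 U + V = 5 + (-8) = -3; -3 ≤ -2, bound -2 not met  no
#4 R + W = 14 + 6 = 20; 20 ≥ 19  yes
#5 values -8 <= 5 <= 14  yes
#6 V = -8 is outside [-14, -10]  no
#7 T = 5 > 2, so we need S ≤ 5; S = 5 ≤ 5  yes
#8 V = -8 lies in [-10, -6]  yes
#9 S^2 + U^2 = 5^2 + 5^2 = 25 + 25 = 50  yes
#10 U * S = 5 * 5 = 25  yes
#11 2S - 3R = 2(5) - 3(14) = -32, not -35  no

The assignment fails constraints 1, 3, 6, and 11.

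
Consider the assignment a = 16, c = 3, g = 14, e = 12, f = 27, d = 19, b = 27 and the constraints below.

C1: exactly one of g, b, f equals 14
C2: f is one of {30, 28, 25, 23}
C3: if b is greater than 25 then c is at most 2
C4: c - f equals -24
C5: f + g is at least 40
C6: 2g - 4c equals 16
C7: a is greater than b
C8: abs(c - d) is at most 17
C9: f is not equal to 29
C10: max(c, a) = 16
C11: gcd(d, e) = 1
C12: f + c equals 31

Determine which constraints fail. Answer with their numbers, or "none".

Constraints 2, 3, 7, 12 are violated.

C1: g=14, b=27, f=27; 1 of them equals 14 — OK.
C2: f = 27 is not in {30, 28, 25, 23} — violated.
C3: b = 27 > 25, so we need c ≤ 2; but c = 3 > 2 — violated.
C4: c - f = 3 - 27 = -24 — OK.
C5: f + g = 27 + 14 = 41; 41 ≥ 40 — OK.
C6: 2g - 4c = 2(14) - 4(3) = 16 — OK.
C7: a = 16, b = 27; 16 ≤ 27 (want >) — violated.
C8: abs(3 - 19) = 16; 16 ≤ 17 — OK.
C9: f = 27, and 27 ≠ 29 — OK.
C10: max(3, 16) = 16 — OK.
C11: gcd(19, 12) = 1 — OK.
C12: f + c = 27 + 3 = 30, not 31 — violated.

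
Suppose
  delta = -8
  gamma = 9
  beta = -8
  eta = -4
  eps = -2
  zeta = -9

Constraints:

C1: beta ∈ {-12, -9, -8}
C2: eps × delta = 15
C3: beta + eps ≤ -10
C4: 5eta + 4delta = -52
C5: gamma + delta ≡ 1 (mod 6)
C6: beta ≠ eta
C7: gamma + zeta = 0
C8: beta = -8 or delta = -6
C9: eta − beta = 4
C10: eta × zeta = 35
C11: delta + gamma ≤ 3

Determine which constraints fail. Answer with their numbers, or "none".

Violated: 2, 10.

C1: beta = -8 is in {-12, -9, -8} — satisfied.
C2: eps × delta = -2 × (-8) = 16, not 15 — violated.
C3: beta + eps = -8 + (-2) = -10; -10 ≤ -10 — satisfied.
C4: 5eta + 4delta = 5(-4) + 4(-8) = -52 — satisfied.
C5: gamma + delta = 1; 1 mod 6 = 1 — satisfied.
C6: beta = -8, eta = -4; distinct — satisfied.
C7: gamma + zeta = 9 + (-9) = 0 — satisfied.
C8: beta = -8 = -8 (first disjunct) — satisfied.
C9: eta − beta = -4 − (-8) = 4 — satisfied.
C10: eta × zeta = -4 × (-9) = 36, not 35 — violated.
C11: delta + gamma = -8 + 9 = 1; 1 ≤ 3 — satisfied.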